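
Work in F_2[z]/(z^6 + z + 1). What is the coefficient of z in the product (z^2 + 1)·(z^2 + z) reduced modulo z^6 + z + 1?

1

Multiply in F_2[z]: (z^2 + 1)·(z^2 + z) = z^4 + z^3 + z^2 + z.
Reduced: z^4 + z^3 + z^2 + z.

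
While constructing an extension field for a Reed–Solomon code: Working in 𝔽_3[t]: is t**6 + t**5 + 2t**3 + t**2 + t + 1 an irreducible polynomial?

Write m(t) = t**6 + t**5 + 2t**3 + t**2 + t + 1.
Check for roots in 𝔽_3: m(0) = 1; m(1) = 1; m(2) = 2.
No roots, so no linear factors.
Monic irreducibles of degree 2 over GF(3): t**2 + 1, t**2 + t + 2, t**2 + 2t + 2.
None of them divide m (all give nonzero remainder).
Degree-3 irreducible divisors: test the 8 monic irreducibles of degree 3 over GF(3).
None of them divide m (all give nonzero remainder).
No irreducible factor of degree ≤ 3 exists, so m is irreducible over GF(3).

Yes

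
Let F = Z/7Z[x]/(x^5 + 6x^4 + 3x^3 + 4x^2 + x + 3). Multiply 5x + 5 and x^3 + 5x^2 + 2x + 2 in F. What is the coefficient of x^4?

5

Multiply in Z/7Z[x]: (5x + 5)·(x^3 + 5x^2 + 2x + 2) = 5x^4 + 2x^3 + 6x + 3.
Reduced: 5x^4 + 2x^3 + 6x + 3.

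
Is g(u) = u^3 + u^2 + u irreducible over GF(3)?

No

Check for roots in GF(3): g(0) = 0 → root; g(1) = 0 → root; g(2) = 2.
g(0) = 0, so (u) divides g(u); g is reducible.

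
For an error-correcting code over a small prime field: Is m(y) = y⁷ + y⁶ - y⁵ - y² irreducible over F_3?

Check for roots in F_3: m(0) = 0 → root; m(1) = 0 → root; m(2) = 0 → root.
m(0) = 0, so (y) divides m(y); m is reducible.

No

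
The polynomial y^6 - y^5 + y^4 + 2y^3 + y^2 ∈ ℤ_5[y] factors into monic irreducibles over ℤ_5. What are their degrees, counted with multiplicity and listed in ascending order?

Write g(y) = y^6 - y^5 + y^4 + 2y^3 + y^2.
Roots in ℤ_5: g(0) = 0 → root; g(1) = 4; g(2) = 3; g(3) = 0 → root; g(4) = 2.
Linear factors from roots: (y), (y + 2).
Complete factorization: g(y) = (y + 2)·(y)^2·(y^3 + 2y^2 + 2y - 2).
Factor degrees with multiplicity: 1 + 1 + 1 + 3 = 6.

1, 1, 1, 3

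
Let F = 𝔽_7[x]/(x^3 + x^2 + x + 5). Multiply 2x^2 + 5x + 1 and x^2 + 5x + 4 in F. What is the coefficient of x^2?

Multiply in 𝔽_7[x]: (2x^2 + 5x + 1)·(x^2 + 5x + 4) = 2x^4 + x^3 + 6x^2 + 4x + 4.
Reduce using x^3 ≡ 6x^2 + 6x + 2 (mod x^3 + x^2 + x + 5).
Reduced: 5x^2 + 2x + 2.

5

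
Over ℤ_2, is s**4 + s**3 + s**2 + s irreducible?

Write f(s) = s**4 + s**3 + s**2 + s.
Check for roots in ℤ_2: f(0) = 0 → root; f(1) = 0 → root.
f(0) = 0, so (s) divides f(s); f is reducible.

No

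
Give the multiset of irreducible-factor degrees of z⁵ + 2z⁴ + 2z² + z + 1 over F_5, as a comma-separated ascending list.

1, 2, 2

Write g(z) = z⁵ + 2z⁴ + 2z² + z + 1.
Roots in F_5: g(0) = 1; g(1) = 2; g(2) = 0 → root; g(3) = 2; g(4) = 3.
Linear factors from roots: (z + 3).
Complete factorization: g(z) = (z + 3)·(z² + 2)·(z² + 4z + 1).
Factor degrees with multiplicity: 1 + 2 + 2 = 5.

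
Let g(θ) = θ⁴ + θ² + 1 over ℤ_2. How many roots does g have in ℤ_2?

Evaluate at each of the 2 elements of ℤ_2:
g(0) = 1; g(1) = 1.
No element is a root.

0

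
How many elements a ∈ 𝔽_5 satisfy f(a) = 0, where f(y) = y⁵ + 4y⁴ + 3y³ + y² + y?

Evaluate at each of the 5 elements of 𝔽_5:
f(0) = 0 → root; f(1) = 0 → root; f(2) = 1; f(3) = 0 → root; f(4) = 0 → root.
Roots: {0, 1, 3, 4}.

4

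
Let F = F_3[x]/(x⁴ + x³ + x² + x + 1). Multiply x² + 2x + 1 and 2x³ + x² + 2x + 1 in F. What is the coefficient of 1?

Multiply in F_3[x]: (x² + 2x + 1)·(2x³ + x² + 2x + 1) = 2x⁵ + 2x⁴ + x + 1.
Reduce using x⁴ ≡ 2x³ + 2x² + 2x + 2 (mod x⁴ + x³ + x² + x + 1).
Reduced: x³ + x² + 2x + 1.

1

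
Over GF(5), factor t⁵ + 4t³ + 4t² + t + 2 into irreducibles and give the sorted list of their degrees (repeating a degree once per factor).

1, 1, 3

Write g(t) = t⁵ + 4t³ + 4t² + t + 2.
Roots in GF(5): g(0) = 2; g(1) = 2; g(2) = 4; g(3) = 2; g(4) = 0 → root.
Linear factors from roots: (t + 1).
Complete factorization: g(t) = (t + 1)^2·(t³ + 3t² + 2t + 2).
Factor degrees with multiplicity: 1 + 1 + 3 = 5.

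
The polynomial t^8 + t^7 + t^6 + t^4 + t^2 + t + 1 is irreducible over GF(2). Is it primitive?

No

Write f(t) = t^8 + t^7 + t^6 + t^4 + t^2 + t + 1.
|GF(2^8)^×| = 2^8 − 1 = 255. Prime factorization: 255 = 3·5·17.
f is primitive ⇔ t has order 255 in GF(2)[t]/(f), i.e. t^(255/q) ≠ 1 for each prime q | 255.
t^(85) mod f = 1
t^(51) mod f = 1
t^(15) mod f = t^7 + t^4 + t^3 + t^2 + t.
Since t^(85) = 1, the order of t divides 85 < 255; not primitive.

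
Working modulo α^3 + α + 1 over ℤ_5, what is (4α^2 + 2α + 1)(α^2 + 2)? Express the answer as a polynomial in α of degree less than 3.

3α

Multiply in ℤ_5[α]: (4α^2 + 2α + 1)·(α^2 + 2) = 4α^4 + 2α^3 + 4α^2 + 4α + 2.
Reduce using α^3 ≡ 4α + 4 (mod α^3 + α + 1).
Reduced: 3α.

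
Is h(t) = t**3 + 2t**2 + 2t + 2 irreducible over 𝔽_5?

Check for roots in 𝔽_5: h(0) = 2; h(1) = 2; h(2) = 2; h(3) = 3; h(4) = 1.
No roots. A degree-3 polynomial over a field with no linear factor is irreducible.

Yes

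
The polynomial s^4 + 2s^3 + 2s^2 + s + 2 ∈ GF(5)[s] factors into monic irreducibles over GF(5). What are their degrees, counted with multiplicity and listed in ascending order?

Write f(s) = s^4 + 2s^3 + 2s^2 + s + 2.
Roots in GF(5): f(0) = 2; f(1) = 3; f(2) = 4; f(3) = 3; f(4) = 2.
Complete factorization: f(s) = (s^2 - 2)·(s^2 + 2s - 1).
Factor degrees with multiplicity: 2 + 2 = 4.

2, 2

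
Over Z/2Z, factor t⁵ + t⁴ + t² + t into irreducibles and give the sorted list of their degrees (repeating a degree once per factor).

Write f(t) = t⁵ + t⁴ + t² + t.
Roots in Z/2Z: f(0) = 0 → root; f(1) = 0 → root.
Linear factors from roots: (t), (t + 1).
Complete factorization: f(t) = (t)·(t + 1)^2·(t² + t + 1).
Factor degrees with multiplicity: 1 + 1 + 1 + 2 = 5.

1, 1, 1, 2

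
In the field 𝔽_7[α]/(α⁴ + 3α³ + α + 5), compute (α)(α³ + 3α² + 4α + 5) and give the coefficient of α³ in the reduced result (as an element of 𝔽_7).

Multiply in 𝔽_7[α]: (α)·(α³ + 3α² + 4α + 5) = α⁴ + 3α³ + 4α² + 5α.
Reduce using α⁴ ≡ 4α³ + 6α + 2 (mod α⁴ + 3α³ + α + 5).
Reduced: 4α² + 4α + 2.

0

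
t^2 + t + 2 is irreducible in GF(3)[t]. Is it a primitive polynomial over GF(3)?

Yes

Write f(t) = t^2 + t + 2.
|GF(3^2)^×| = 3^2 − 1 = 8. Prime factorization: 8 = 2^3.
f is primitive ⇔ t has order 8 in GF(3)[t]/(f), i.e. t^(8/q) ≠ 1 for each prime q | 8.
t^(4) mod f = 2.
None equal 1, so t has full order 8; f is primitive.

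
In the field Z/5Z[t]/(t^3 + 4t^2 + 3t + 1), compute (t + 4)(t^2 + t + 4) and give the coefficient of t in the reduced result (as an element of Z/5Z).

0

Multiply in Z/5Z[t]: (t + 4)·(t^2 + t + 4) = t^3 + 3t + 1.
Reduce using t^3 ≡ t^2 + 2t + 4 (mod t^3 + 4t^2 + 3t + 1).
Reduced: t^2.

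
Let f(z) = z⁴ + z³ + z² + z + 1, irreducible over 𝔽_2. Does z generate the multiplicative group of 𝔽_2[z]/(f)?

|GF(2^4)^×| = 2^4 − 1 = 15. Prime factorization: 15 = 3·5.
f is primitive ⇔ z has order 15 in GF(2)[z]/(f), i.e. z^(15/q) ≠ 1 for each prime q | 15.
z^(5) mod f = 1
z^(3) mod f = z³.
Since z^(5) = 1, the order of z divides 5 < 15; not primitive.

No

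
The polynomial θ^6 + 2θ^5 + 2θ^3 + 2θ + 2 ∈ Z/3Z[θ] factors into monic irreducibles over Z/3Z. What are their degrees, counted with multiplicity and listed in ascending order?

1, 1, 1, 1, 2

Write g(θ) = θ^6 + 2θ^5 + 2θ^3 + 2θ + 2.
Roots in Z/3Z: g(0) = 2; g(1) = 0 → root; g(2) = 0 → root.
Linear factors from roots: (θ + 2), (θ + 1).
Complete factorization: g(θ) = (θ + 1)^2·(θ + 2)^2·(θ^2 + 2θ + 2).
Factor degrees with multiplicity: 1 + 1 + 1 + 1 + 2 = 6.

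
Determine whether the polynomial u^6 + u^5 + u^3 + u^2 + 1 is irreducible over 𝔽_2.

Yes

Write g(u) = u^6 + u^5 + u^3 + u^2 + 1.
Check for roots in 𝔽_2: g(0) = 1; g(1) = 1.
No roots, so no linear factors.
Monic irreducibles of degree 2 over GF(2): u^2 + u + 1.
None of them divide g (all give nonzero remainder).
Monic irreducibles of degree 3 over GF(2): u^3 + u + 1, u^3 + u^2 + 1.
None of them divide g (all give nonzero remainder).
No irreducible factor of degree ≤ 3 exists, so g is irreducible over GF(2).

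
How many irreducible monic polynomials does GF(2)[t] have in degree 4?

3

x^(2^4) − x is the product of all monic irreducibles of degree dividing 4; Möbius inversion gives N = (1/4) Σ μ(4/d)·2^d.
Divisors of 4: 1, 2, 4; μ(4/d) for each: 0, -1, 1.
Σ = − 2^2 + 2^4 = 12.
N = 12/4 = 3.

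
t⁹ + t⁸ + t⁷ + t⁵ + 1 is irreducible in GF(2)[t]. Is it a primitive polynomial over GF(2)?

No

Write f(t) = t⁹ + t⁸ + t⁷ + t⁵ + 1.
|GF(2^9)^×| = 2^9 − 1 = 511. Prime factorization: 511 = 7·73.
f is primitive ⇔ t has order 511 in GF(2)[t]/(f), i.e. t^(511/q) ≠ 1 for each prime q | 511.
t^(73) mod f = 1
t^(7) mod f = t⁷.
Since t^(73) = 1, the order of t divides 73 < 511; not primitive.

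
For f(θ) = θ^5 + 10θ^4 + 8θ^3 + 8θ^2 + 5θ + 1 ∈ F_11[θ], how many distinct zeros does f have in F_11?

2

Evaluate at each of the 11 elements of F_11:
f(0) = 1; f(1) = 0 → root; f(2) = 2; f(3) = 4; f(4) = 10; f(5) = 8; f(6) = 2; f(7) = 0 → root; f(8) = 2; f(9) = 10; f(10) = 5.
Roots: {1, 7}.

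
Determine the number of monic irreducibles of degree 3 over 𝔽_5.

40

By the necklace-counting formula, N_5(3) = (1/3) Σ_{d|3} μ(3/d)·5^d.
Divisors of 3: 1, 3; μ(3/d) for each: -1, 1.
Σ = − 5^1 + 5^3 = 120.
N = 120/3 = 40.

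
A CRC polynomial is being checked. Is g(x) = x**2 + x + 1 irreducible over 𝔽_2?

Yes

Check for roots in 𝔽_2: g(0) = 1; g(1) = 1.
No roots. A degree-2 polynomial over a field with no linear factor is irreducible.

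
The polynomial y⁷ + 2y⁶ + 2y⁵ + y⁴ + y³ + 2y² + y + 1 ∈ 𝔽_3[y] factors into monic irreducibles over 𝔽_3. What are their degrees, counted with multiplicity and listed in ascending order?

7

Write h(y) = y⁷ + 2y⁶ + 2y⁵ + y⁴ + y³ + 2y² + y + 1.
Roots in 𝔽_3: h(0) = 1; h(1) = 2; h(2) = 1.
Complete factorization: h(y) = (y⁷ + 2y⁶ + 2y⁵ + y⁴ + y³ + 2y² + y + 1).
Factor degrees with multiplicity: 7 = 7.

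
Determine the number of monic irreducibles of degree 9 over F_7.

4483696

The number of monic irreducibles of degree 9 over GF(7) is (1/9)·Σ_{d∣9} μ(9/d) 7^d.
Divisors of 9: 1, 3, 9; μ(9/d) for each: 0, -1, 1.
Σ = − 7^3 + 7^9 = 40353264.
N = 40353264/9 = 4483696.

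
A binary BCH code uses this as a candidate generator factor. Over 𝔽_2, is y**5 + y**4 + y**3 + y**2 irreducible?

No

Write f(y) = y**5 + y**4 + y**3 + y**2.
Check for roots in 𝔽_2: f(0) = 0 → root; f(1) = 0 → root.
f(0) = 0, so (y) divides f(y); f is reducible.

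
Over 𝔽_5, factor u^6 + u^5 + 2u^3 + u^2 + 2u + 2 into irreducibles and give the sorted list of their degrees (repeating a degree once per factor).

Write f(u) = u^6 + u^5 + 2u^3 + u^2 + 2u + 2.
Roots in 𝔽_5: f(0) = 2; f(1) = 4; f(2) = 2; f(3) = 3; f(4) = 4.
Complete factorization: f(u) = (u^6 + u^5 + 2u^3 + u^2 + 2u + 2).
Factor degrees with multiplicity: 6 = 6.

6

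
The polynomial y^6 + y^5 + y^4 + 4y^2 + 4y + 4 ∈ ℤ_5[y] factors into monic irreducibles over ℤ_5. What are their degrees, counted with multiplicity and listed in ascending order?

Write g(y) = y^6 + y^5 + y^4 + 4y^2 + 4y + 4.
Roots in ℤ_5: g(0) = 4; g(1) = 0 → root; g(2) = 0 → root; g(3) = 0 → root; g(4) = 0 → root.
Linear factors from roots: (y + 4), (y + 3), (y + 2), (y + 1).
Complete factorization: g(y) = (y + 1)·(y + 2)·(y + 3)·(y + 4)·(y^2 + y + 1).
Factor degrees with multiplicity: 1 + 1 + 1 + 1 + 2 = 6.

1, 1, 1, 1, 2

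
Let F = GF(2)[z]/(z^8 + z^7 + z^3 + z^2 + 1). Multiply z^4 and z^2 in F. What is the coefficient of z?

0

Multiply in GF(2)[z]: (z^4)·(z^2) = z^6.
Reduced: z^6.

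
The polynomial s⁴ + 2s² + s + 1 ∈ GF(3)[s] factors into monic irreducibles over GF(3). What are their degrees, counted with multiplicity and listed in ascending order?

1, 3

Write h(s) = s⁴ + 2s² + s + 1.
Roots in GF(3): h(0) = 1; h(1) = 2; h(2) = 0 → root.
Linear factors from roots: (s + 1).
Complete factorization: h(s) = (s + 1)·(s³ + 2s² + 1).
Factor degrees with multiplicity: 1 + 3 = 4.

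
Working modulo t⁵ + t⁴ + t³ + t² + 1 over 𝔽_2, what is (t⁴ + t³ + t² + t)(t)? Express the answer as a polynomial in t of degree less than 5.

1

Multiply in 𝔽_2[t]: (t⁴ + t³ + t² + t)·(t) = t⁵ + t⁴ + t³ + t².
Reduce using t⁵ ≡ t⁴ + t³ + t² + 1 (mod t⁵ + t⁴ + t³ + t² + 1).
Reduced: 1.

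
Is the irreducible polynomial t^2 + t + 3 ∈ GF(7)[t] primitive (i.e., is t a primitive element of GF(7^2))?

Yes

Write f(t) = t^2 + t + 3.
|GF(7^2)^×| = 7^2 − 1 = 48. Prime factorization: 48 = 2^4·3.
f is primitive ⇔ t has order 48 in GF(7)[t]/(f), i.e. t^(48/q) ≠ 1 for each prime q | 48.
t^(24) mod f = 6.
t^(16) mod f = 2.
None equal 1, so t has full order 48; f is primitive.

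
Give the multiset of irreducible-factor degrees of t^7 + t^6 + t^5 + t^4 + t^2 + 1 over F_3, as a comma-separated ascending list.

Write f(t) = t^7 + t^6 + t^5 + t^4 + t^2 + 1.
Roots in F_3: f(0) = 1; f(1) = 0 → root; f(2) = 2.
Linear factors from roots: (t + 2).
Complete factorization: f(t) = (t + 2)^2·(t^2 + 1)·(t^3 + 2t + 1).
Factor degrees with multiplicity: 1 + 1 + 2 + 3 = 7.

1, 1, 2, 3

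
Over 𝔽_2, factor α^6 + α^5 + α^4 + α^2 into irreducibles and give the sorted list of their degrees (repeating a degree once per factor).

1, 1, 1, 3

Write f(α) = α^6 + α^5 + α^4 + α^2.
Roots in 𝔽_2: f(0) = 0 → root; f(1) = 0 → root.
Linear factors from roots: (α), (α + 1).
Complete factorization: f(α) = (α + 1)·(α)^2·(α^3 + α + 1).
Factor degrees with multiplicity: 1 + 1 + 1 + 3 = 6.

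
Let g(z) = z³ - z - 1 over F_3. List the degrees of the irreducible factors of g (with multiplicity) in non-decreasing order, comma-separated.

Roots in F_3: g(0) = 2; g(1) = 2; g(2) = 2.
Complete factorization: g(z) = (z³ - z - 1).
Factor degrees with multiplicity: 3 = 3.

3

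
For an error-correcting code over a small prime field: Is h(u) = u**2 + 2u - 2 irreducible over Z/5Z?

Yes

Check for roots in Z/5Z: h(0) = 3; h(1) = 1; h(2) = 1; h(3) = 3; h(4) = 2.
No roots. A degree-2 polynomial over a field with no linear factor is irreducible.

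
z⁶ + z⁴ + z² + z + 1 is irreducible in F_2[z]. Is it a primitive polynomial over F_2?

Write f(z) = z⁶ + z⁴ + z² + z + 1.
|GF(2^6)^×| = 2^6 − 1 = 63. Prime factorization: 63 = 3^2·7.
f is primitive ⇔ z has order 63 in GF(2)[z]/(f), i.e. z^(63/q) ≠ 1 for each prime q | 63.
z^(21) mod f = 1
z^(9) mod f = z⁴ + z² + z.
Since z^(21) = 1, the order of z divides 21 < 63; not primitive.

No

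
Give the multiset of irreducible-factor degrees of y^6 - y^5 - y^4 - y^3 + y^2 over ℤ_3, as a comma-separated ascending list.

1, 1, 1, 1, 2

Write g(y) = y^6 - y^5 - y^4 - y^3 + y^2.
Roots in ℤ_3: g(0) = 0 → root; g(1) = 2; g(2) = 0 → root.
Linear factors from roots: (y), (y + 1).
Complete factorization: g(y) = (y)^2·(y + 1)^2·(y^2 + 1).
Factor degrees with multiplicity: 1 + 1 + 1 + 1 + 2 = 6.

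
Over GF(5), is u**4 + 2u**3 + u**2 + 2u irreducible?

Write f(u) = u**4 + 2u**3 + u**2 + 2u.
Check for roots in GF(5): f(0) = 0 → root; f(1) = 1; f(2) = 0 → root; f(3) = 0 → root; f(4) = 3.
f(0) = 0, so (u) divides f(u); f is reducible.

No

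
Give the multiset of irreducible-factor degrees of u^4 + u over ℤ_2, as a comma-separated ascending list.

1, 1, 2

Write g(u) = u^4 + u.
Roots in ℤ_2: g(0) = 0 → root; g(1) = 0 → root.
Linear factors from roots: (u), (u + 1).
Complete factorization: g(u) = (u)·(u + 1)·(u^2 + u + 1).
Factor degrees with multiplicity: 1 + 1 + 2 = 4.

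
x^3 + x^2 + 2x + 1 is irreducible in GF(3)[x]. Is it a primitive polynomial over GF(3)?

Yes

Write f(x) = x^3 + x^2 + 2x + 1.
|GF(3^3)^×| = 3^3 − 1 = 26. Prime factorization: 26 = 2·13.
f is primitive ⇔ x has order 26 in GF(3)[x]/(f), i.e. x^(26/q) ≠ 1 for each prime q | 26.
x^(13) mod f = 2.
x^(2) mod f = x^2.
None equal 1, so x has full order 26; f is primitive.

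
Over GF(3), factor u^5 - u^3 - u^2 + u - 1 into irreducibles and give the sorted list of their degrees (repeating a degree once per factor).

1, 2, 2

Write f(u) = u^5 - u^3 - u^2 + u - 1.
Roots in GF(3): f(0) = 2; f(1) = 2; f(2) = 0 → root.
Linear factors from roots: (u + 1).
Complete factorization: f(u) = (u + 1)·(u^2 + 1)·(u^2 - u - 1).
Factor degrees with multiplicity: 1 + 2 + 2 = 5.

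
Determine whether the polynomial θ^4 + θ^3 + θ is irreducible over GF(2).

No

Write g(θ) = θ^4 + θ^3 + θ.
Check for roots in GF(2): g(0) = 0 → root; g(1) = 1.
g(0) = 0, so (θ) divides g(θ); g is reducible.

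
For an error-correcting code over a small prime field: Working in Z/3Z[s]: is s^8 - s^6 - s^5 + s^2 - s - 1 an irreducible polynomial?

Write h(s) = s^8 - s^6 - s^5 + s^2 - s - 1.
Check for roots in Z/3Z: h(0) = 2; h(1) = 1; h(2) = 2.
No roots, so no linear factors.
Monic irreducibles of degree 2 over GF(3): s^2 + 1, s^2 + s - 1, s^2 - s - 1.
None of them divide h (all give nonzero remainder).
Degree-3 irreducible divisors: test the 8 monic irreducibles of degree 3 over GF(3).
None of them divide h (all give nonzero remainder).
Degree-4 irreducible divisors: test the 18 monic irreducibles of degree 4 over GF(3).
None of them divide h (all give nonzero remainder).
No irreducible factor of degree ≤ 4 exists, so h is irreducible over GF(3).

Yes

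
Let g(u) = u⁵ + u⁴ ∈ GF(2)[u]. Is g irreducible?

Check for roots in GF(2): g(0) = 0 → root; g(1) = 0 → root.
g(0) = 0, so (u) divides g(u); g is reducible.

No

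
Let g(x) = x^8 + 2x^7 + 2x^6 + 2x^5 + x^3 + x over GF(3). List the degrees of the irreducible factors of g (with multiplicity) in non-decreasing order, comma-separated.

Roots in GF(3): g(0) = 0 → root; g(1) = 0 → root; g(2) = 0 → root.
Linear factors from roots: (x), (x + 2), (x + 1).
Complete factorization: g(x) = (x)·(x + 1)·(x + 2)^3·(x^3 + x^2 + x + 2).
Factor degrees with multiplicity: 1 + 1 + 1 + 1 + 1 + 3 = 8.

1, 1, 1, 1, 1, 3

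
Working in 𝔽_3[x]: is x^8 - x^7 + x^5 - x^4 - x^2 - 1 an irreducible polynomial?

Write m(x) = x^8 - x^7 + x^5 - x^4 - x^2 - 1.
Check for roots in 𝔽_3: m(0) = 2; m(1) = 1; m(2) = 1.
No roots, so no linear factors.
Monic irreducibles of degree 2 over GF(3): x^2 + 1, x^2 + x - 1, x^2 - x - 1.
None of them divide m (all give nonzero remainder).
Degree-3 irreducible divisors: test the 8 monic irreducibles of degree 3 over GF(3).
None of them divide m (all give nonzero remainder).
Degree-4 irreducible divisors: test the 18 monic irreducibles of degree 4 over GF(3).
None of them divide m (all give nonzero remainder).
No irreducible factor of degree ≤ 4 exists, so m is irreducible over GF(3).

Yes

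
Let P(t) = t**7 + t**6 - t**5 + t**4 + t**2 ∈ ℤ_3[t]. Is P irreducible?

Check for roots in ℤ_3: P(0) = 0 → root; P(1) = 0 → root; P(2) = 0 → root.
P(0) = 0, so (t) divides P(t); P is reducible.

No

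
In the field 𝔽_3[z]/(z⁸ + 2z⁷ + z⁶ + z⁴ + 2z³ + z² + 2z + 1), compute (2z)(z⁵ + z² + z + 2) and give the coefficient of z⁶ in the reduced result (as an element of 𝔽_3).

Multiply in 𝔽_3[z]: (2z)·(z⁵ + z² + z + 2) = 2z⁶ + 2z³ + 2z² + z.
Reduced: 2z⁶ + 2z³ + 2z² + z.

2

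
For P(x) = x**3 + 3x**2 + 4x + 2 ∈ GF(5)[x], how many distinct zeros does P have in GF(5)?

3

Evaluate at each of the 5 elements of GF(5):
P(0) = 2; P(1) = 0 → root; P(2) = 0 → root; P(3) = 3; P(4) = 0 → root.
Roots: {1, 2, 4}.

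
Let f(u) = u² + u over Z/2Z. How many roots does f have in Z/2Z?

2

Evaluate at each of the 2 elements of Z/2Z:
f(0) = 0 → root; f(1) = 0 → root.
Roots: {0, 1}.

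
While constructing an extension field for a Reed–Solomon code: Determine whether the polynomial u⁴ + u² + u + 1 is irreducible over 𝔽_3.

Yes

Write m(u) = u⁴ + u² + u + 1.
Check for roots in 𝔽_3: m(0) = 1; m(1) = 1; m(2) = 2.
No roots, so no linear factors.
Monic irreducibles of degree 2 over GF(3): u² + 1, u² + u - 1, u² - u - 1.
None of them divide m (all give nonzero remainder).
No irreducible factor of degree ≤ 2 exists, so m is irreducible over GF(3).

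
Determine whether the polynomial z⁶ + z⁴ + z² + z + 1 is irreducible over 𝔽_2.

Yes

Write P(z) = z⁶ + z⁴ + z² + z + 1.
Check for roots in 𝔽_2: P(0) = 1; P(1) = 1.
No roots, so no linear factors.
Monic irreducibles of degree 2 over GF(2): z² + z + 1.
None of them divide P (all give nonzero remainder).
Monic irreducibles of degree 3 over GF(2): z³ + z + 1, z³ + z² + 1.
None of them divide P (all give nonzero remainder).
No irreducible factor of degree ≤ 3 exists, so P is irreducible over GF(2).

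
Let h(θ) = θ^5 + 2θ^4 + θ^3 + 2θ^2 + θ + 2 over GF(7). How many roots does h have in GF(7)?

4

Evaluate at each of the 7 elements of GF(7):
h(0) = 2; h(1) = 2; h(2) = 0 → root; h(3) = 0 → root; h(4) = 0 → root; h(5) = 0 → root; h(6) = 3.
Roots: {2, 3, 4, 5}.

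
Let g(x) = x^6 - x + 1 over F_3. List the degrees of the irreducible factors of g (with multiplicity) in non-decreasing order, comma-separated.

1, 2, 3

Roots in F_3: g(0) = 1; g(1) = 1; g(2) = 0 → root.
Linear factors from roots: (x + 1).
Complete factorization: g(x) = (x + 1)·(x^2 + x - 1)·(x^3 + x^2 + x - 1).
Factor degrees with multiplicity: 1 + 2 + 3 = 6.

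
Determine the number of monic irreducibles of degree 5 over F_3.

The number of monic irreducibles of degree 5 over GF(3) is (1/5)·Σ_{d∣5} μ(5/d) 3^d.
Divisors of 5: 1, 5; μ(5/d) for each: -1, 1.
Σ = − 3^1 + 3^5 = 240.
N = 240/5 = 48.

48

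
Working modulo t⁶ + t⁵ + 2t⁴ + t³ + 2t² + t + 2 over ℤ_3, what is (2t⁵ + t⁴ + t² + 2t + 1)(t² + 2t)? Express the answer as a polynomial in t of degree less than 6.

Multiply in ℤ_3[t]: (2t⁵ + t⁴ + t² + 2t + 1)·(t² + 2t) = 2t⁷ + 2t⁶ + 2t⁵ + t⁴ + t³ + 2t² + 2t.
Reduce using t⁶ ≡ 2t⁵ + t⁴ + 2t³ + t² + 2t + 1 (mod t⁶ + t⁵ + 2t⁴ + t³ + 2t² + t + 2).
Reduced: t⁵ + 2t⁴ + t.

t^5 + 2t^4 + t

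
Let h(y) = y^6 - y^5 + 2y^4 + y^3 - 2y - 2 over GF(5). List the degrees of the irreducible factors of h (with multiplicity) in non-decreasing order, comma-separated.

Roots in GF(5): h(0) = 3; h(1) = 4; h(2) = 1; h(3) = 2; h(4) = 3.
Complete factorization: h(y) = (y^6 - y^5 + 2y^4 + y^3 - 2y - 2).
Factor degrees with multiplicity: 6 = 6.

6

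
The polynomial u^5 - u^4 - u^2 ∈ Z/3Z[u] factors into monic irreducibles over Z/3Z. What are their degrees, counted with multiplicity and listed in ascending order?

Write g(u) = u^5 - u^4 - u^2.
Roots in Z/3Z: g(0) = 0 → root; g(1) = 2; g(2) = 0 → root.
Linear factors from roots: (u), (u + 1).
Complete factorization: g(u) = (u + 1)·(u)^2·(u^2 + u - 1).
Factor degrees with multiplicity: 1 + 1 + 1 + 2 = 5.

1, 1, 1, 2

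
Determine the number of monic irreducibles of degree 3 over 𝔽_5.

40

x^(5^3) − x is the product of all monic irreducibles of degree dividing 3; Möbius inversion gives N = (1/3) Σ μ(3/d)·5^d.
Divisors of 3: 1, 3; μ(3/d) for each: -1, 1.
Σ = − 5^1 + 5^3 = 120.
N = 120/3 = 40.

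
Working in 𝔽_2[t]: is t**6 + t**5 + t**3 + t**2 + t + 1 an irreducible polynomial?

Write f(t) = t**6 + t**5 + t**3 + t**2 + t + 1.
Check for roots in 𝔽_2: f(0) = 1; f(1) = 0 → root.
f(1) = 0, so (t − 1) divides f(t); f is reducible.

No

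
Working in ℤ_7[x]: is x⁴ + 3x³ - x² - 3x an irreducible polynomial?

No

Write h(x) = x⁴ + 3x³ - x² - 3x.
Check for roots in ℤ_7: h(0) = 0 → root; h(1) = 0 → root; h(2) = 2; h(3) = 4; h(4) = 0 → root; h(5) = 1; h(6) = 0 → root.
h(0) = 0, so (x) divides h(x); h is reducible.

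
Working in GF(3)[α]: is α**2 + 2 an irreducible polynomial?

Write h(α) = α**2 + 2.
Check for roots in GF(3): h(0) = 2; h(1) = 0 → root; h(2) = 0 → root.
h(1) = 0, so (α − 1) divides h(α); h is reducible.

No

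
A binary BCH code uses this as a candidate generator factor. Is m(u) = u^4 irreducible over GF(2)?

No

Check for roots in GF(2): m(0) = 0 → root; m(1) = 1.
m(0) = 0, so (u) divides m(u); m is reducible.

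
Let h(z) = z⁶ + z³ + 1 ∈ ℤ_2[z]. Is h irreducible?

Yes

Check for roots in ℤ_2: h(0) = 1; h(1) = 1.
No roots, so no linear factors.
Monic irreducibles of degree 2 over GF(2): z² + z + 1.
None of them divide h (all give nonzero remainder).
Monic irreducibles of degree 3 over GF(2): z³ + z + 1, z³ + z² + 1.
None of them divide h (all give nonzero remainder).
No irreducible factor of degree ≤ 3 exists, so h is irreducible over GF(2).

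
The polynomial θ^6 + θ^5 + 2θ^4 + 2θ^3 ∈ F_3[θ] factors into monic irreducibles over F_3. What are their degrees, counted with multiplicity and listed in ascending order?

Write f(θ) = θ^6 + θ^5 + 2θ^4 + 2θ^3.
Roots in F_3: f(0) = 0 → root; f(1) = 0 → root; f(2) = 0 → root.
Linear factors from roots: (θ), (θ + 2), (θ + 1).
Complete factorization: f(θ) = (θ + 2)·(θ + 1)^2·(θ)^3.
Factor degrees with multiplicity: 1 + 1 + 1 + 1 + 1 + 1 = 6.

1, 1, 1, 1, 1, 1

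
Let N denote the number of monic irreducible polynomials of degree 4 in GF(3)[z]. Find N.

Gauss's count: N_{3}(4) = (1/4) Σ_{d|4} μ(4/d)·3^d.
Divisors of 4: 1, 2, 4; μ(4/d) for each: 0, -1, 1.
Σ = − 3^2 + 3^4 = 72.
N = 72/4 = 18.

18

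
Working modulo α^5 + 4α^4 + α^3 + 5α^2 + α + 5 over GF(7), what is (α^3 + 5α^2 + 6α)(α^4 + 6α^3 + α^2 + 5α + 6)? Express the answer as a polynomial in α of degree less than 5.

2α^4 + α^2 + 2

Multiply in GF(7)[α]: (α^3 + 5α^2 + 6α)·(α^4 + 6α^3 + α^2 + 5α + 6) = α^7 + 4α^6 + 2α^5 + 4α^4 + 2α^3 + 4α^2 + α.
Reduce using α^5 ≡ 3α^4 + 6α^3 + 2α^2 + 6α + 2 (mod α^5 + 4α^4 + α^3 + 5α^2 + α + 5).
Reduced: 2α^4 + α^2 + 2.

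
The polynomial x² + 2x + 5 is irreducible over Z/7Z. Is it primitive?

Write f(x) = x² + 2x + 5.
|GF(7^2)^×| = 7^2 − 1 = 48. Prime factorization: 48 = 2^4·3.
f is primitive ⇔ x has order 48 in GF(7)[x]/(f), i.e. x^(48/q) ≠ 1 for each prime q | 48.
x^(24) mod f = 6.
x^(16) mod f = 4.
None equal 1, so x has full order 48; f is primitive.

Yes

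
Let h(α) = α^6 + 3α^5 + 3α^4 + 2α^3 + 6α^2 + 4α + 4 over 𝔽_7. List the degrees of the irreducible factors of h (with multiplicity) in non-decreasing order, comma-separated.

Complete factorization: h(α) = (α^6 + 3α^5 + 3α^4 + 2α^3 + 6α^2 + 4α + 4).
Factor degrees with multiplicity: 6 = 6.

6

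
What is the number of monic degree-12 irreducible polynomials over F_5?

20343700

By the necklace-counting formula, N_5(12) = (1/12) Σ_{d|12} μ(12/d)·5^d.
Divisors of 12: 1, 2, 3, 4, 6, 12; μ(12/d) for each: 0, 1, 0, -1, -1, 1.
Σ = 5^2 − 5^4 − 5^6 + 5^12 = 244124400.
N = 244124400/12 = 20343700.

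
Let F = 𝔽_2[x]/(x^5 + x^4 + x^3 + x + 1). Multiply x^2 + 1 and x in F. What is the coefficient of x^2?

Multiply in 𝔽_2[x]: (x^2 + 1)·(x) = x^3 + x.
Reduced: x^3 + x.

0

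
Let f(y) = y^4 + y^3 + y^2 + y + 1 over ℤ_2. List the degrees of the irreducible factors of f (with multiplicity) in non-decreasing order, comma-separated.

Roots in ℤ_2: f(0) = 1; f(1) = 1.
Complete factorization: f(y) = (y^4 + y^3 + y^2 + y + 1).
Factor degrees with multiplicity: 4 = 4.

4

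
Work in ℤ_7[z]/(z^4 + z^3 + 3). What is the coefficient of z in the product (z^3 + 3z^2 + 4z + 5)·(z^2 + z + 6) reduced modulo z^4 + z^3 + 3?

5

Multiply in ℤ_7[z]: (z^3 + 3z^2 + 4z + 5)·(z^2 + z + 6) = z^5 + 4z^4 + 6z^3 + 6z^2 + z + 2.
Reduce using z^4 ≡ 6z^3 + 4 (mod z^4 + z^3 + 3).
Reduced: 3z^3 + 6z^2 + 5z.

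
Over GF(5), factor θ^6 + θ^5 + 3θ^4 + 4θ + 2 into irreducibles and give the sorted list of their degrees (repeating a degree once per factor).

Write h(θ) = θ^6 + θ^5 + 3θ^4 + 4θ + 2.
Roots in GF(5): h(0) = 2; h(1) = 1; h(2) = 4; h(3) = 4; h(4) = 1.
Complete factorization: h(θ) = (θ^6 + θ^5 + 3θ^4 + 4θ + 2).
Factor degrees with multiplicity: 6 = 6.

6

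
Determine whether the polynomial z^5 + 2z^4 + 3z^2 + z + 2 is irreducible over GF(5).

Write P(z) = z^5 + 2z^4 + 3z^2 + z + 2.
Check for roots in GF(5): P(0) = 2; P(1) = 4; P(2) = 0 → root; P(3) = 2; P(4) = 0 → root.
P(2) = 0, so (z − 2) divides P(z); P is reducible.

No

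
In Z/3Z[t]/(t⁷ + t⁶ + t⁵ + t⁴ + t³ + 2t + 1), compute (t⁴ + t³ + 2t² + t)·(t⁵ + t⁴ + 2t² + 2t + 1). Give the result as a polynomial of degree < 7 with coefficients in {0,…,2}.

2t^6 + 2t^5 + 2t^4 + t^3 + t^2 + t + 2

Multiply in Z/3Z[t]: (t⁴ + t³ + 2t² + t)·(t⁵ + t⁴ + 2t² + 2t + 1) = t⁹ + 2t⁸ + 2t⁶ + 2t⁵ + t⁴ + t³ + t² + t.
Reduce using t⁷ ≡ 2t⁶ + 2t⁵ + 2t⁴ + 2t³ + t + 2 (mod t⁷ + t⁶ + t⁵ + t⁴ + t³ + 2t + 1).
Reduced: 2t⁶ + 2t⁵ + 2t⁴ + t³ + t² + t + 2.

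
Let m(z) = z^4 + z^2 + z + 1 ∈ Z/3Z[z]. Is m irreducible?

Yes

Check for roots in Z/3Z: m(0) = 1; m(1) = 1; m(2) = 2.
No roots, so no linear factors.
Monic irreducibles of degree 2 over GF(3): z^2 + 1, z^2 + z + 2, z^2 + 2z + 2.
None of them divide m (all give nonzero remainder).
No irreducible factor of degree ≤ 2 exists, so m is irreducible over GF(3).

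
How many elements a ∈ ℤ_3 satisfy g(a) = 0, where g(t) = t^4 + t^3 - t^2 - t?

3

Evaluate at each of the 3 elements of ℤ_3:
g(0) = 0 → root; g(1) = 0 → root; g(2) = 0 → root.
Roots: {0, 1, 2}.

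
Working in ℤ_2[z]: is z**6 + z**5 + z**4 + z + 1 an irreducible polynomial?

Write g(z) = z**6 + z**5 + z**4 + z + 1.
Check for roots in ℤ_2: g(0) = 1; g(1) = 1.
No roots, so no linear factors.
Monic irreducibles of degree 2 over GF(2): z**2 + z + 1.
None of them divide g (all give nonzero remainder).
Monic irreducibles of degree 3 over GF(2): z**3 + z + 1, z**3 + z**2 + 1.
None of them divide g (all give nonzero remainder).
No irreducible factor of degree ≤ 3 exists, so g is irreducible over GF(2).

Yes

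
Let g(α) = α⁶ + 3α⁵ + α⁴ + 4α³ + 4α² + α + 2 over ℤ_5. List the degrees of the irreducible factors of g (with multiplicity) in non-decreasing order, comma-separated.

Roots in ℤ_5: g(0) = 2; g(1) = 1; g(2) = 3; g(3) = 3; g(4) = 0 → root.
Linear factors from roots: (α + 1).
Complete factorization: g(α) = (α + 1)^2·(α² + 2)·(α² + α + 1).
Factor degrees with multiplicity: 1 + 1 + 2 + 2 = 6.

1, 1, 2, 2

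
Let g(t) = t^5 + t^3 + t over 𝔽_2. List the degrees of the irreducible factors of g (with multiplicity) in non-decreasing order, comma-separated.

Roots in 𝔽_2: g(0) = 0 → root; g(1) = 1.
Linear factors from roots: (t).
Complete factorization: g(t) = (t)·(t^2 + t + 1)^2.
Factor degrees with multiplicity: 1 + 2 + 2 = 5.

1, 2, 2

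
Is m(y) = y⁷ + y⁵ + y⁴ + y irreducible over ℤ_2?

Check for roots in ℤ_2: m(0) = 0 → root; m(1) = 0 → root.
m(0) = 0, so (y) divides m(y); m is reducible.

No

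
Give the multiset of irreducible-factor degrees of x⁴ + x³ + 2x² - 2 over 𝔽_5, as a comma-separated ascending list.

1, 1, 1, 1

Write f(x) = x⁴ + x³ + 2x² - 2.
Roots in 𝔽_5: f(0) = 3; f(1) = 2; f(2) = 0 → root; f(3) = 4; f(4) = 0 → root.
Linear factors from roots: (x - 2), (x + 1).
Complete factorization: f(x) = (x - 2)·(x + 1)^3.
Factor degrees with multiplicity: 1 + 1 + 1 + 1 = 4.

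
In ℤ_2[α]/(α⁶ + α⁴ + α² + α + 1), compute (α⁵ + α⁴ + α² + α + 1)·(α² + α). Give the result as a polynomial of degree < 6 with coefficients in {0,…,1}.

α^4 + α^3 + α^2

Multiply in ℤ_2[α]: (α⁵ + α⁴ + α² + α + 1)·(α² + α) = α⁷ + α⁵ + α⁴ + α.
Reduce using α⁶ ≡ α⁴ + α² + α + 1 (mod α⁶ + α⁴ + α² + α + 1).
Reduced: α⁴ + α³ + α².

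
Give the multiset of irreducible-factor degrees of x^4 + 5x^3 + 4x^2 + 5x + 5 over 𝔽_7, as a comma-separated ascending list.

1, 1, 2

Write h(x) = x^4 + 5x^3 + 4x^2 + 5x + 5.
Linear factors from roots: (x + 3), (x + 1).
Complete factorization: h(x) = (x + 1)·(x + 3)·(x^2 + x + 4).
Factor degrees with multiplicity: 1 + 1 + 2 = 4.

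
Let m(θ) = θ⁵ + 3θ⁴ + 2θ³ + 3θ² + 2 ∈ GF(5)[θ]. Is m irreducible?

Check for roots in GF(5): m(0) = 2; m(1) = 1; m(2) = 0 → root; m(3) = 4; m(4) = 0 → root.
m(2) = 0, so (θ − 2) divides m(θ); m is reducible.

No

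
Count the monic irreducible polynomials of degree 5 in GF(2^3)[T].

x^(8^5) − x is the product of all monic irreducibles of degree dividing 5; Möbius inversion gives N = (1/5) Σ μ(5/d)·8^d.
Divisors of 5: 1, 5; μ(5/d) for each: -1, 1.
Σ = − 8^1 + 8^5 = 32760.
N = 32760/5 = 6552.

6552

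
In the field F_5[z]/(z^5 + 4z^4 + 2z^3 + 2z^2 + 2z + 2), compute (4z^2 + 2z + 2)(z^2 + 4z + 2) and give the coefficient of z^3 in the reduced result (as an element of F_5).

3

Multiply in F_5[z]: (4z^2 + 2z + 2)·(z^2 + 4z + 2) = 4z^4 + 3z^3 + 3z^2 + 2z + 4.
Reduced: 4z^4 + 3z^3 + 3z^2 + 2z + 4.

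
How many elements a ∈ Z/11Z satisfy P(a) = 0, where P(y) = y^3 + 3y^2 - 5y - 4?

3

Evaluate at each of the 11 elements of Z/11Z:
P(0) = 7; P(1) = 6; P(2) = 6; P(3) = 2; P(4) = 0 → root; P(5) = 6; P(6) = 4; P(7) = 0 → root; P(8) = 0 → root; P(9) = 10; P(10) = 3.
Roots: {4, 7, 8}.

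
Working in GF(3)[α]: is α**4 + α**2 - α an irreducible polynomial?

Write m(α) = α**4 + α**2 - α.
Check for roots in GF(3): m(0) = 0 → root; m(1) = 1; m(2) = 0 → root.
m(0) = 0, so (α) divides m(α); m is reducible.

No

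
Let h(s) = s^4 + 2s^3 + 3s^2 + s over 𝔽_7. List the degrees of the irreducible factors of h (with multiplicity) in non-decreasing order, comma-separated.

1, 1, 2

Linear factors from roots: (s), (s + 6).
Complete factorization: h(s) = (s)·(s + 6)·(s^2 + 3s + 6).
Factor degrees with multiplicity: 1 + 1 + 2 = 4.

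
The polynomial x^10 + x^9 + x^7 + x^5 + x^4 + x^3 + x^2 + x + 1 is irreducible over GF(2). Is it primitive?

No

Write f(x) = x^10 + x^9 + x^7 + x^5 + x^4 + x^3 + x^2 + x + 1.
|GF(2^10)^×| = 2^10 − 1 = 1023. Prime factorization: 1023 = 3·11·31.
f is primitive ⇔ x has order 1023 in GF(2)[x]/(f), i.e. x^(1023/q) ≠ 1 for each prime q | 1023.
x^(341) mod f = 1
x^(93) mod f = x^9 + x^8 + x^6 + x^5.
x^(33) mod f = x^9 + x^8 + x^7 + x^6 + x^4 + x^3 + x.
Since x^(341) = 1, the order of x divides 341 < 1023; not primitive.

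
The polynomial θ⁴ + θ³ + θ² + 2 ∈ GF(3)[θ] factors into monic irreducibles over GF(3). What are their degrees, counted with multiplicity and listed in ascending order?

Write h(θ) = θ⁴ + θ³ + θ² + 2.
Roots in GF(3): h(0) = 2; h(1) = 2; h(2) = 0 → root.
Linear factors from roots: (θ + 1).
Complete factorization: h(θ) = (θ + 1)^2·(θ² + 2θ + 2).
Factor degrees with multiplicity: 1 + 1 + 2 = 4.

1, 1, 2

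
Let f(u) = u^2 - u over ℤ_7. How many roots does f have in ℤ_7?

Evaluate at each of the 7 elements of ℤ_7:
f(0) = 0 → root; f(1) = 0 → root; f(2) = 2; f(3) = 6; f(4) = 5; f(5) = 6; f(6) = 2.
Roots: {0, 1}.

2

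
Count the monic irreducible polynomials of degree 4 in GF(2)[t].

x^(2^4) − x is the product of all monic irreducibles of degree dividing 4; Möbius inversion gives N = (1/4) Σ μ(4/d)·2^d.
Divisors of 4: 1, 2, 4; μ(4/d) for each: 0, -1, 1.
Σ = − 2^2 + 2^4 = 12.
N = 12/4 = 3.

3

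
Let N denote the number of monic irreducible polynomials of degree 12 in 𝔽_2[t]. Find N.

335

x^(2^12) − x is the product of all monic irreducibles of degree dividing 12; Möbius inversion gives N = (1/12) Σ μ(12/d)·2^d.
Divisors of 12: 1, 2, 3, 4, 6, 12; μ(12/d) for each: 0, 1, 0, -1, -1, 1.
Σ = 2^2 − 2^4 − 2^6 + 2^12 = 4020.
N = 4020/12 = 335.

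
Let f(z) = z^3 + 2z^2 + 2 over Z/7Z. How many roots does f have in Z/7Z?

Evaluate at each of the 7 elements of Z/7Z:
f(0) = 2; f(1) = 5; f(2) = 4; f(3) = 5; f(4) = 0 → root; f(5) = 2; f(6) = 3.
Roots: {4}.

1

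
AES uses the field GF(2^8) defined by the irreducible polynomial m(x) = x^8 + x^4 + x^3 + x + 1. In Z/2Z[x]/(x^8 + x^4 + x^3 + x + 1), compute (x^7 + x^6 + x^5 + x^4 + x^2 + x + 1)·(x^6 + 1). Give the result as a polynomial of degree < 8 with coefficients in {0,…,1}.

Multiply in Z/2Z[x]: (x^7 + x^6 + x^5 + x^4 + x^2 + x + 1)·(x^6 + 1) = x^13 + x^12 + x^11 + x^10 + x^8 + x^5 + x^4 + x^2 + x + 1.
Reduce using x^8 ≡ x^4 + x^3 + x + 1 (mod x^8 + x^4 + x^3 + x + 1).
Reduced: x^6 + x^5 + x^4 + x^3 + x^2 + x.

x^6 + x^5 + x^4 + x^3 + x^2 + x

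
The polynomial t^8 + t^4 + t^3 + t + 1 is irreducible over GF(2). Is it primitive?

No

Write f(t) = t^8 + t^4 + t^3 + t + 1.
|GF(2^8)^×| = 2^8 − 1 = 255. Prime factorization: 255 = 3·5·17.
f is primitive ⇔ t has order 255 in GF(2)[t]/(f), i.e. t^(255/q) ≠ 1 for each prime q | 255.
t^(85) mod f = t^7 + t^5 + t^4 + t^3 + t^2 + 1.
t^(51) mod f = 1
t^(15) mod f = t^5 + t^3 + t^2 + t + 1.
Since t^(51) = 1, the order of t divides 51 < 255; not primitive.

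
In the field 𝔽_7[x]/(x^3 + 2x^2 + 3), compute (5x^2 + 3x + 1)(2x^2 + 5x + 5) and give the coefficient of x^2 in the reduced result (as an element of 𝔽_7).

Multiply in 𝔽_7[x]: (5x^2 + 3x + 1)·(2x^2 + 5x + 5) = 3x^4 + 3x^3 + 6x + 5.
Reduce using x^3 ≡ 5x^2 + 4 (mod x^3 + 2x^2 + 3).
Reduced: 6x^2 + 4x.

6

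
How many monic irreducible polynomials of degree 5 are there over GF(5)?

Gauss's count: N_{5}(5) = (1/5) Σ_{d|5} μ(5/d)·5^d.
Divisors of 5: 1, 5; μ(5/d) for each: -1, 1.
Σ = − 5^1 + 5^5 = 3120.
N = 3120/5 = 624.

624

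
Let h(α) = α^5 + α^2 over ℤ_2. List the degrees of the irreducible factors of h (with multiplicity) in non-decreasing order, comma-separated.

1, 1, 1, 2

Roots in ℤ_2: h(0) = 0 → root; h(1) = 0 → root.
Linear factors from roots: (α), (α + 1).
Complete factorization: h(α) = (α + 1)·(α)^2·(α^2 + α + 1).
Factor degrees with multiplicity: 1 + 1 + 1 + 2 = 5.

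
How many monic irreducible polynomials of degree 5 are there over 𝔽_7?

3360

x^(7^5) − x is the product of all monic irreducibles of degree dividing 5; Möbius inversion gives N = (1/5) Σ μ(5/d)·7^d.
Divisors of 5: 1, 5; μ(5/d) for each: -1, 1.
Σ = − 7^1 + 7^5 = 16800.
N = 16800/5 = 3360.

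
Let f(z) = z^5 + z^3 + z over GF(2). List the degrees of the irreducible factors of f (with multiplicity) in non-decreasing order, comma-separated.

Roots in GF(2): f(0) = 0 → root; f(1) = 1.
Linear factors from roots: (z).
Complete factorization: f(z) = (z)·(z^2 + z + 1)^2.
Factor degrees with multiplicity: 1 + 2 + 2 = 5.

1, 2, 2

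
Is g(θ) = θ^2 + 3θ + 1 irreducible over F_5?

No

Check for roots in F_5: g(0) = 1; g(1) = 0 → root; g(2) = 1; g(3) = 4; g(4) = 4.
g(1) = 0, so (θ − 1) divides g(θ); g is reducible.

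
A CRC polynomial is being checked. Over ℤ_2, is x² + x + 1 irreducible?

Write m(x) = x² + x + 1.
Check for roots in ℤ_2: m(0) = 1; m(1) = 1.
No roots. A degree-2 polynomial over a field with no linear factor is irreducible.

Yes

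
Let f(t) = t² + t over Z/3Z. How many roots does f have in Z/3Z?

Evaluate at each of the 3 elements of Z/3Z:
f(0) = 0 → root; f(1) = 2; f(2) = 0 → root.
Roots: {0, 2}.

2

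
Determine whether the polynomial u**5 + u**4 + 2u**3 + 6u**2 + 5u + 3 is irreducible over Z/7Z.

Write h(u) = u**5 + u**4 + 2u**3 + 6u**2 + 5u + 3.
Check for roots in Z/7Z: h(0) = 3; h(1) = 4; h(2) = 3; h(3) = 2; h(4) = 1; h(5) = 6; h(6) = 2.
No roots, so no linear factors.
Degree-2 irreducible divisors: test the 21 monic irreducibles of degree 2 over GF(7).
None of them divide h (all give nonzero remainder).
No irreducible factor of degree ≤ 2 exists, so h is irreducible over GF(7).

Yes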